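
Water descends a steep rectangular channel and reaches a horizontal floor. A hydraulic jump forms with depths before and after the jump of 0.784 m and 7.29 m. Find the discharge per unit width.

For a rectangular channel the momentum equation gives q² = ½·g·y₁·y₂·(y₁ + y₂) = ½×9.81×0.784×7.29×8.07 = 226.
q = √226 = 15.0 m²/s.

q = 15.0 m²/s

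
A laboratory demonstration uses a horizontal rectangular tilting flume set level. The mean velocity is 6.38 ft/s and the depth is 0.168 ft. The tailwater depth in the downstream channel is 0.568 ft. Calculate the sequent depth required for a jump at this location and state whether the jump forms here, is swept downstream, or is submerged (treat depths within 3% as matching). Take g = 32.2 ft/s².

Fr₁ = V₁/√(g·y₁) = 6.38/√(32.2×0.168) = 2.74.
Conjugate-depth relation: y₂/y₁ = ½[√(1 + 8Fr₁²) − 1] = ½[√61.20 − 1] = 3.41.
y₂ = 3.41 × 0.168 = 0.573 ft.
Tailwater y_tw = 0.568 ft: y_tw ≈ y₂, so the jump forms here.

y₂ = 0.573 ft; the jump forms here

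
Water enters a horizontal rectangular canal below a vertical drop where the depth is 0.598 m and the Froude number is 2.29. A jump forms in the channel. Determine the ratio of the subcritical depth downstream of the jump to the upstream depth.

y₂/y₁ = 2.78

Fr₁ = 2.29 (given).
Bélanger equation: y₂/y₁ = ½[√(1 + 8Fr₁²) − 1] = ½[√42.95 − 1] = 2.78.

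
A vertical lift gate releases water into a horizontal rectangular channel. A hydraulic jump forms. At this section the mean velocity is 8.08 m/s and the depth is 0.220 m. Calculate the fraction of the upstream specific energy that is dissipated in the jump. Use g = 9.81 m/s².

Fr₁ = V₁/√(g·y₁) = 8.08/√(9.81×0.220) = 5.50.
Bélanger equation: y₂/y₁ = ½[√(1 + 8Fr₁²) − 1] = ½[√243.0 − 1] = 7.29.
y₂ = 7.29 × 0.220 = 1.60 m.
E₁ = y₁ + V₁²/2g = 3.55 m. ΔE = (y₂ − y₁)³/(4y₁y₂) = 1.88 m. ΔE/E₁ = 1.88/3.55 = 0.530.

ΔE/E₁ = 0.530 (53.0%)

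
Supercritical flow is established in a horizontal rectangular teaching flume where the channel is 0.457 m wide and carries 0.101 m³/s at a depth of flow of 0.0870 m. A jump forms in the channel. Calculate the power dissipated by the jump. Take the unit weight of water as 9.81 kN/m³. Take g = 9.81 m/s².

P = 0.0894 kW

q = Q/b = 0.101/0.457 = 0.221 m²/s; V₁ = q/y₁ = 2.54 m/s. Fr₁ = V₁/√(g·y₁) = 2.75.
Bélanger equation: y₂/y₁ = ½[√(1 + 8Fr₁²) − 1] = ½[√61.49 − 1] = 3.42.
y₂ = 3.42 × 0.0870 = 0.298 m.
V₂ = q/y₂ = 0.221/0.298 = 0.743 m/s. E₁ = y₁ + V₁²/2g = 0.416 m; E₂ = y₂ + V₂²/2g = 0.326 m. ΔE = E₁ − E₂ = 0.0902 m.
P = γ·Q·ΔE = 9.81 × 0.101 × 0.0902 = 0.0894 kW.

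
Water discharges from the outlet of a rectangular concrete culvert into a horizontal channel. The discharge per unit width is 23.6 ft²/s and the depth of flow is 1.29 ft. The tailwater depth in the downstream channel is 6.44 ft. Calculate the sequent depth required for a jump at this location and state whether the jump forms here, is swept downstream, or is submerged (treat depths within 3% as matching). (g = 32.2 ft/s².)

y₂ = 4.57 ft; the jump is submerged

V₁ = q/y₁ = 23.6/1.29 = 18.3 ft/s. Fr₁ = V₁/√(g·y₁) = 18.3/√(32.2×1.29) = 2.84.
From the momentum equation for a rectangular channel, y₂/y₁ = ½[√(1 + 8Fr₁²) − 1] = ½[√65.46 − 1] = 3.55.
y₂ = 3.55 × 1.29 = 4.57 ft.
Tailwater y_tw = 6.44 ft: y_tw > y₂, so the jump is submerged.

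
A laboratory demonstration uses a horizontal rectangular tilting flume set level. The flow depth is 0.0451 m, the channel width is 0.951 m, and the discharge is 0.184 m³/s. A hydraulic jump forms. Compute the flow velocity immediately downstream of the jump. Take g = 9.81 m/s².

V₂ = 0.497 m/s

q = Q/b = 0.184/0.951 = 0.193 m²/s; V₁ = q/y₁ = 4.29 m/s. Fr₁ = V₁/√(g·y₁) = 6.45.
Conjugate-depth relation: y₂/y₁ = ½[√(1 + 8Fr₁²) − 1] = ½[√333.8 − 1] = 8.63.
y₂ = 8.63 × 0.0451 = 0.389 m.
V₂ = q/y₂ = 0.193/0.389 = 0.497 m/s.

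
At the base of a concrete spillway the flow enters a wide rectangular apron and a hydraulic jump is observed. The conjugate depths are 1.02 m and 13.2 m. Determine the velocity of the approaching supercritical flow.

V₁ = 30.0 m/s

For a rectangular channel the momentum equation gives q² = ½·g·y₁·y₂·(y₁ + y₂) = ½×9.81×1.02×13.2×14.2 = 939.
q = √939 = 30.6 m²/s.
V₁ = q/y₁ = 30.6/1.02 = 30.0 m/s.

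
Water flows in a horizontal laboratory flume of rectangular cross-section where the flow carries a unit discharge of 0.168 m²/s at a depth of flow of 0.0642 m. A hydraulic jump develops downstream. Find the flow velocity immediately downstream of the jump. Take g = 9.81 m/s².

V₁ = q/y₁ = 0.168/0.0642 = 2.62 m/s. Fr₁ = V₁/√(g·y₁) = 2.62/√(9.81×0.0642) = 3.30.
Conjugate-depth relation: y₂/y₁ = ½[√(1 + 8Fr₁²) − 1] = ½[√87.98 − 1] = 4.19.
y₂ = 4.19 × 0.0642 = 0.269 m.
V₂ = q/y₂ = 0.168/0.269 = 0.625 m/s.

V₂ = 0.625 m/s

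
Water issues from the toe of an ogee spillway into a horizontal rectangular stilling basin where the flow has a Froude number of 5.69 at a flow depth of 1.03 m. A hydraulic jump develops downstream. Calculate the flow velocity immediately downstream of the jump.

Fr₁ = 5.69 (given).
Sequent-depth ratio: y₂/y₁ = ½[√(1 + 8Fr₁²) − 1] = ½[√260.0 − 1] = 7.56.
y₂ = 7.56 × 1.03 = 7.79 m.
V₁ = Fr₁·√(g·y₁) = 5.69×√(9.81×1.03) = 18.1 m/s; q = V₁·y₁ = 18.6 m²/s.
V₂ = q/y₂ = 18.6/7.79 = 2.39 m/s.

V₂ = 2.39 m/s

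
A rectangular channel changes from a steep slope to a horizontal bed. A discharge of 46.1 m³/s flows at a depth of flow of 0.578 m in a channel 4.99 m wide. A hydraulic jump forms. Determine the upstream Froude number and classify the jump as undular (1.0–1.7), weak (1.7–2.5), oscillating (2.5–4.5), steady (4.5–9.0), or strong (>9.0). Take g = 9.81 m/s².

Fr₁ = 6.71; steady jump

q = Q/b = 46.1/4.99 = 9.24 m²/s; V₁ = q/y₁ = 16.0 m/s. Fr₁ = V₁/√(g·y₁) = 6.71.
Fr₁ = 6.71 lies in the steady range.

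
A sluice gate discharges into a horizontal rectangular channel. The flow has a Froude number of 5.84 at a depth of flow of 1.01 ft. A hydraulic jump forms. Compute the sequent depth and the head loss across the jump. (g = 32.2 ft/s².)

y₂ = 7.85 ft; ΔE = 10.1 ft

Fr₁ = 5.84 (given).
Conjugate-depth relation: y₂/y₁ = ½[√(1 + 8Fr₁²) − 1] = ½[√273.8 − 1] = 7.77.
y₂ = 7.77 × 1.01 = 7.85 ft.
V₁ = Fr₁·√(g·y₁) = 5.84×√(32.2×1.01) = 33.3 ft/s; q = V₁·y₁ = 33.6 ft²/s. V₂ = q/y₂ = 33.6/7.85 = 4.28 ft/s. E₁ = y₁ + V₁²/2g = 18.2 ft; E₂ = y₂ + V₂²/2g = 8.14 ft. ΔE = E₁ − E₂ = 10.1 ft.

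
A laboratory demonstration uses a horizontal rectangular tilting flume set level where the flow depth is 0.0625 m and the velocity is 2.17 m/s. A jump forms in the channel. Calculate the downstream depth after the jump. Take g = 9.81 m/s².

y₂ = 0.216 m

Fr₁ = V₁/√(g·y₁) = 2.17/√(9.81×0.0625) = 2.77.
Bélanger equation: y₂/y₁ = ½[√(1 + 8Fr₁²) − 1] = ½[√62.44 − 1] = 3.45.
y₂ = 3.45 × 0.0625 = 0.216 m.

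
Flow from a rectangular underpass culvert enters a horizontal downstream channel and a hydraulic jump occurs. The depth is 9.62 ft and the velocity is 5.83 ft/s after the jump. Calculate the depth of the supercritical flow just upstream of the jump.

Fr₂ = V₂/√(g·y₂) = 5.83/√(32.2×9.62) = 0.331.
From the momentum equation (using Fr₂), y₁/y₂ = ½[√(1 + 8Fr₂²) − 1] = ½[√1.878 − 1] = 0.185.
y₁ = 0.185 × 9.62 = 1.78 ft.

y₁ = 1.78 ft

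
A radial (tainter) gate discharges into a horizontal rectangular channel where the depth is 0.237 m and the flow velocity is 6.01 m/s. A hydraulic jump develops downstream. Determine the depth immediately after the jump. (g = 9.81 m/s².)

y₂ = 1.21 m

Fr₁ = V₁/√(g·y₁) = 6.01/√(9.81×0.237) = 3.94.
From the momentum equation for a rectangular channel, y₂/y₁ = ½[√(1 + 8Fr₁²) − 1] = ½[√125.3 − 1] = 5.10.
y₂ = 5.10 × 0.237 = 1.21 m.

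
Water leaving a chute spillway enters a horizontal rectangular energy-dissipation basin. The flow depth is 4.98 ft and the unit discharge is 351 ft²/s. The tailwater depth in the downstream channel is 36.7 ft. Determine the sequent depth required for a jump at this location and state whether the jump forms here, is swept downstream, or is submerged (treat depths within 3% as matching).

y₂ = 36.8 ft; the jump forms here

V₁ = q/y₁ = 351/4.98 = 70.5 ft/s. Fr₁ = V₁/√(g·y₁) = 70.5/√(32.2×4.98) = 5.57.
Sequent-depth ratio: y₂/y₁ = ½[√(1 + 8Fr₁²) − 1] = ½[√248.8 − 1] = 7.39.
y₂ = 7.39 × 4.98 = 36.8 ft.
Tailwater y_tw = 36.7 ft: y_tw ≈ y₂, so the jump forms here.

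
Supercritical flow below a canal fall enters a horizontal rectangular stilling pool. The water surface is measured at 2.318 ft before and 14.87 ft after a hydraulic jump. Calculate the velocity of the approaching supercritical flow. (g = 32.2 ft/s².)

For a rectangular channel the momentum equation gives q² = ½·g·y₁·y₂·(y₁ + y₂) = ½×32.2×2.318×14.87×17.19 = 9538.
q = √9538 = 97.66 ft²/s.
V₁ = q/y₁ = 97.66/2.318 = 42.13 ft/s.

V₁ = 42.13 ft/s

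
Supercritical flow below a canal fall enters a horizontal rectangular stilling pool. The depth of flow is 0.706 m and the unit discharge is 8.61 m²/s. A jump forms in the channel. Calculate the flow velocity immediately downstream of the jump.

V₁ = q/y₁ = 8.61/0.706 = 12.2 m/s. Fr₁ = V₁/√(g·y₁) = 12.2/√(9.81×0.706) = 4.63.
By Bélanger, y₂/y₁ = ½[√(1 + 8Fr₁²) − 1] = ½[√172.8 − 1] = 6.07.
y₂ = 6.07 × 0.706 = 4.29 m.
V₂ = q/y₂ = 8.61/4.29 = 2.01 m/s.

V₂ = 2.01 m/s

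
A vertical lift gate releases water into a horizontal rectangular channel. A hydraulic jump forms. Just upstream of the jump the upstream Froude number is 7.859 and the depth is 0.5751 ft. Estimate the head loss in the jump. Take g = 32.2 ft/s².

Fr₁ = 7.859 (given).
Sequent-depth ratio: y₂/y₁ = ½[√(1 + 8Fr₁²) − 1] = ½[√495.11 − 1] = 10.63.
y₂ = 10.63 × 0.5751 = 6.111 ft.
Head loss: ΔE = (y₂ − y₁)³/(4y₁y₂) = (6.111 − 0.5751)³/(4×0.5751×6.111) = 169.6/14.06 = 12.07 ft.

ΔE = 12.07 ft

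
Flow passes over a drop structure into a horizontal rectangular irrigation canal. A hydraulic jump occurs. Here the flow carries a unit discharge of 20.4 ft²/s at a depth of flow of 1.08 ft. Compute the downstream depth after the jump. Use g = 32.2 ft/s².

V₁ = q/y₁ = 20.4/1.08 = 18.9 ft/s. Fr₁ = V₁/√(g·y₁) = 18.9/√(32.2×1.08) = 3.20.
By Bélanger, y₂/y₁ = ½[√(1 + 8Fr₁²) − 1] = ½[√83.08 − 1] = 4.06.
y₂ = 4.06 × 1.08 = 4.38 ft.

y₂ = 4.38 ft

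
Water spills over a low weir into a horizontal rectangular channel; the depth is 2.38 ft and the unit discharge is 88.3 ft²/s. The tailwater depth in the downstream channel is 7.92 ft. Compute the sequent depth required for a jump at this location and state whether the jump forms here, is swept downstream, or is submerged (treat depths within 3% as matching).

V₁ = q/y₁ = 88.3/2.38 = 37.1 ft/s. Fr₁ = V₁/√(g·y₁) = 37.1/√(32.2×2.38) = 4.24.
Conjugate-depth relation: y₂/y₁ = ½[√(1 + 8Fr₁²) − 1] = ½[√144.7 − 1] = 5.51.
y₂ = 5.51 × 2.38 = 13.1 ft.
Tailwater y_tw = 7.92 ft: y_tw < y₂, so the jump is swept downstream.

y₂ = 13.1 ft; the jump is swept downstream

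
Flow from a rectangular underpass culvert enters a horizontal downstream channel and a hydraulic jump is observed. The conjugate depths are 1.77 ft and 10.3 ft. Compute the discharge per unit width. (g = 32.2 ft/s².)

q = 59.5 ft²/s

For a rectangular channel the momentum equation gives q² = ½·g·y₁·y₂·(y₁ + y₂) = ½×32.2×1.77×10.3×12.1 = 3543.
q = √3543 = 59.5 ft²/s.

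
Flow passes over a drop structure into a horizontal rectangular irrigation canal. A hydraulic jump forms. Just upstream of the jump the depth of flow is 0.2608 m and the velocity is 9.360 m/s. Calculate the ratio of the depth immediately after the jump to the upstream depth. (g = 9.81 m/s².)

y₂/y₁ = 7.791

Fr₁ = V₁/√(g·y₁) = 9.360/√(9.81×0.2608) = 5.852.
By Bélanger, y₂/y₁ = ½[√(1 + 8Fr₁²) − 1] = ½[√274.95 − 1] = 7.791.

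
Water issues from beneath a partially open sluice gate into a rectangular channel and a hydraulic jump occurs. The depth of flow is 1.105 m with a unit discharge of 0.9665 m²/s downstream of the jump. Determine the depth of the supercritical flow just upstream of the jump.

y₁ = 0.1386 m

V₂ = q/y₂ = 0.9665/1.105 = 0.8747 m/s; Fr₂ = V₂/√(g·y₂) = 0.2657.
From the momentum equation (using Fr₂), y₁/y₂ = ½[√(1 + 8Fr₂²) − 1] = ½[√1.5646 − 1] = 0.1254.
y₁ = 0.1254 × 1.105 = 0.1386 m.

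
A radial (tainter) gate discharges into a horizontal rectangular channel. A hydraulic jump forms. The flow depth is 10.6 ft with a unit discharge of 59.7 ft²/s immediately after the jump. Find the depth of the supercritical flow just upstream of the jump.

y₁ = 1.70 ft

V₂ = q/y₂ = 59.7/10.6 = 5.63 ft/s; Fr₂ = V₂/√(g·y₂) = 0.305.
From the momentum equation (using Fr₂), y₁/y₂ = ½[√(1 + 8Fr₂²) − 1] = ½[√1.743 − 1] = 0.160.
y₁ = 0.160 × 10.6 = 1.70 ft.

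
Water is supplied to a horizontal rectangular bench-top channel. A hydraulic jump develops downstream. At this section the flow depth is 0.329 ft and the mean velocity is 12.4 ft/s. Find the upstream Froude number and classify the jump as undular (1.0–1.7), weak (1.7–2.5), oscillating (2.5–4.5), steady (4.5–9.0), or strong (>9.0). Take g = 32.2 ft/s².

Fr₁ = 3.81; oscillating jump

Fr₁ = V₁/√(g·y₁) = 12.4/√(32.2×0.329) = 3.81.
Fr₁ = 3.81 lies in the oscillating range.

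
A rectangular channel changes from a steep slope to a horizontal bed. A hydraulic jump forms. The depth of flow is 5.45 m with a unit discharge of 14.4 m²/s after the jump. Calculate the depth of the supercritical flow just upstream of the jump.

y₁ = 1.17 m

V₂ = q/y₂ = 14.4/5.45 = 2.64 m/s; Fr₂ = V₂/√(g·y₂) = 0.361.
The Bélanger relation is symmetric: y₁/y₂ = ½[√(1 + 8Fr₂²) − 1] = ½[√2.045 − 1] = 0.215.
y₁ = 0.215 × 5.45 = 1.17 m.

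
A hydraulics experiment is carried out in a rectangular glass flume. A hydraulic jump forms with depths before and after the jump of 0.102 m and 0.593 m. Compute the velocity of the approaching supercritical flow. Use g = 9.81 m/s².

V₁ = 4.45 m/s

For a rectangular channel the momentum equation gives q² = ½·g·y₁·y₂·(y₁ + y₂) = ½×9.81×0.102×0.593×0.695 = 0.206.
q = √0.206 = 0.454 m²/s.
V₁ = q/y₁ = 0.454/0.102 = 4.45 m/s.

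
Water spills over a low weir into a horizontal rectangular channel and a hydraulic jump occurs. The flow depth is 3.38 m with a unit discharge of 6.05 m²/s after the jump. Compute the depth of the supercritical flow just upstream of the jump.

y₁ = 0.560 m

V₂ = q/y₂ = 6.05/3.38 = 1.79 m/s; Fr₂ = V₂/√(g·y₂) = 0.311.
From the momentum equation (using Fr₂), y₁/y₂ = ½[√(1 + 8Fr₂²) − 1] = ½[√1.773 − 1] = 0.166.
y₁ = 0.166 × 3.38 = 0.560 m.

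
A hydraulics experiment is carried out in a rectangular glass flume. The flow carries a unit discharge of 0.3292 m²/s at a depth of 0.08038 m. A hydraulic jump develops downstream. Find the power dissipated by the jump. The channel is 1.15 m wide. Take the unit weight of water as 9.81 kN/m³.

P = 1.583 kW

V₁ = q/y₁ = 0.3292/0.08038 = 4.096 m/s. Fr₁ = V₁/√(g·y₁) = 4.096/√(9.81×0.08038) = 4.612.
By Bélanger, y₂/y₁ = ½[√(1 + 8Fr₁²) − 1] = ½[√171.18 − 1] = 6.042.
y₂ = 6.042 × 0.08038 = 0.4856 m.
V₂ = q/y₂ = 0.3292/0.4856 = 0.6779 m/s. E₁ = y₁ + V₁²/2g = 0.9353 m; E₂ = y₂ + V₂²/2g = 0.5091 m. ΔE = E₁ − E₂ = 0.4262 m.
Q = q·b = 0.3292 × 1.15 = 0.3786 m³/s. P = γ·Q·ΔE = 9.81 × 0.3786 × 0.4262 = 1.583 kW.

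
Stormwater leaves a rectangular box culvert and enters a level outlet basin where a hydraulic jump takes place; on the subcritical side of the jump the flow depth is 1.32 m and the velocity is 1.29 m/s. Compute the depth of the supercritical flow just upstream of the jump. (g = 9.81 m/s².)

y₁ = 0.280 m

Fr₂ = V₂/√(g·y₂) = 1.29/√(9.81×1.32) = 0.358.
Applying the sequent-depth relation in reverse, y₁/y₂ = ½[√(1 + 8Fr₂²) − 1] = ½[√2.028 − 1] = 0.212.
y₁ = 0.212 × 1.32 = 0.280 m.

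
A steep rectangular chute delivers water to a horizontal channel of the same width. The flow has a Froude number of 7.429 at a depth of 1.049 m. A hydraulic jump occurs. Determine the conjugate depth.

Fr₁ = 7.429 (given).
Bélanger equation: y₂/y₁ = ½[√(1 + 8Fr₁²) − 1] = ½[√442.52 − 1] = 10.02.
y₂ = 10.02 × 1.049 = 10.51 m.

y₂ = 10.51 m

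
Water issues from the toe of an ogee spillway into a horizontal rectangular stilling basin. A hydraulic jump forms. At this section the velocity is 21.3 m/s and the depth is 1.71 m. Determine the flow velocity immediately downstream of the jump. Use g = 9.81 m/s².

V₂ = 3.10 m/s

Fr₁ = V₁/√(g·y₁) = 21.3/√(9.81×1.71) = 5.20.
Conjugate-depth relation: y₂/y₁ = ½[√(1 + 8Fr₁²) − 1] = ½[√217.4 − 1] = 6.87.
y₂ = 6.87 × 1.71 = 11.8 m.
q = V₁·y₁ = 21.3 × 1.71 = 36.4 m²/s.
V₂ = q/y₂ = 36.4/11.8 = 3.10 m/s.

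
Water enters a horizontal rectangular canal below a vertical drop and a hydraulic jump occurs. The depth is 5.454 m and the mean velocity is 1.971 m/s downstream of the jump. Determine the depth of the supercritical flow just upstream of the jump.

y₁ = 0.7017 m

Fr₂ = V₂/√(g·y₂) = 1.971/√(9.81×5.454) = 0.2695.
Applying the sequent-depth relation in reverse, y₁/y₂ = ½[√(1 + 8Fr₂²) − 1] = ½[√1.5809 − 1] = 0.1287.
y₁ = 0.1287 × 5.454 = 0.7017 m.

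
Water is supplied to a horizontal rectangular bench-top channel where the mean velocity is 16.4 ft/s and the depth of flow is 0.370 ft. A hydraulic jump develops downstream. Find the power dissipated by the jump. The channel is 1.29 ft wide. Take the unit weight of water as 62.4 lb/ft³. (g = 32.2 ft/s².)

Fr₁ = V₁/√(g·y₁) = 16.4/√(32.2×0.370) = 4.75.
From the momentum equation for a rectangular channel, y₂/y₁ = ½[√(1 + 8Fr₁²) − 1] = ½[√181.6 − 1] = 6.24.
y₂ = 6.24 × 0.370 = 2.31 ft.
q = V₁·y₁ = 16.4 × 0.370 = 6.07 ft²/s. V₂ = q/y₂ = 6.07/2.31 = 2.63 ft/s. E₁ = y₁ + V₁²/2g = 4.55 ft; E₂ = y₂ + V₂²/2g = 2.42 ft. ΔE = E₁ − E₂ = 2.13 ft.
Q = q·b = 6.07 × 1.29 = 7.83 cfs. P = γ·Q·ΔE/550 = 62.4 × 7.83 × 2.13 / 550 = 1.89 hp.

P = 1.89 hp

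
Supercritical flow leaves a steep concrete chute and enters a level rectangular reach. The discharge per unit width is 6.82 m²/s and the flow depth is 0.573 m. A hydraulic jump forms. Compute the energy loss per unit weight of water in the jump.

ΔE = 3.84 m

V₁ = q/y₁ = 6.82/0.573 = 11.9 m/s. Fr₁ = V₁/√(g·y₁) = 11.9/√(9.81×0.573) = 5.02.
By Bélanger, y₂/y₁ = ½[√(1 + 8Fr₁²) − 1] = ½[√202.6 − 1] = 6.62.
y₂ = 6.62 × 0.573 = 3.79 m.
V₂ = q/y₂ = 6.82/3.79 = 1.80 m/s. E₁ = y₁ + V₁²/2g = 7.79 m; E₂ = y₂ + V₂²/2g = 3.96 m. ΔE = E₁ − E₂ = 3.84 m.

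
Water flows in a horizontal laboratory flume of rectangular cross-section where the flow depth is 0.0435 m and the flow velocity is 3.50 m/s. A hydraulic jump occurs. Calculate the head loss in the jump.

Fr₁ = V₁/√(g·y₁) = 3.50/√(9.81×0.0435) = 5.36.
By Bélanger, y₂/y₁ = ½[√(1 + 8Fr₁²) − 1] = ½[√230.7 − 1] = 7.09.
y₂ = 7.09 × 0.0435 = 0.309 m.
Head loss: ΔE = (y₂ − y₁)³/(4y₁y₂) = (0.309 − 0.0435)³/(4×0.0435×0.309) = 0.0186/0.0537 = 0.347 m.

ΔE = 0.347 m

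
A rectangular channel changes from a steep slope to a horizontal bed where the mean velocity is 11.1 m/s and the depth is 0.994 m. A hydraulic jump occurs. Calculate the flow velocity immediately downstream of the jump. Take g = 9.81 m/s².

V₂ = 2.44 m/s

Fr₁ = V₁/√(g·y₁) = 11.1/√(9.81×0.994) = 3.55.
Conjugate-depth relation: y₂/y₁ = ½[√(1 + 8Fr₁²) − 1] = ½[√102.1 − 1] = 4.55.
y₂ = 4.55 × 0.994 = 4.52 m.
q = V₁·y₁ = 11.1 × 0.994 = 11.0 m²/s.
V₂ = q/y₂ = 11.0/4.52 = 2.44 m/s.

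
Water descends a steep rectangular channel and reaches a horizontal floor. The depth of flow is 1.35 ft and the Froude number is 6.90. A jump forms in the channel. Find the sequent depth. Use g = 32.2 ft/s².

y₂ = 12.5 ft

Fr₁ = 6.90 (given).
Conjugate-depth relation: y₂/y₁ = ½[√(1 + 8Fr₁²) − 1] = ½[√381.9 − 1] = 9.27.
y₂ = 9.27 × 1.35 = 12.5 ft.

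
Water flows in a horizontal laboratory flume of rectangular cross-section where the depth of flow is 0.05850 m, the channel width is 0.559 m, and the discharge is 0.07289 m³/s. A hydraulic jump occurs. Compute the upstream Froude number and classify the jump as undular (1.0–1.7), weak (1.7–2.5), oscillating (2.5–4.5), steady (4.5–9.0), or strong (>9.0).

Fr₁ = 2.942; oscillating jump

q = Q/b = 0.07289/0.559 = 0.1304 m²/s; V₁ = q/y₁ = 2.229 m/s. Fr₁ = V₁/√(g·y₁) = 2.942.
Fr₁ = 2.942 lies in the oscillating range.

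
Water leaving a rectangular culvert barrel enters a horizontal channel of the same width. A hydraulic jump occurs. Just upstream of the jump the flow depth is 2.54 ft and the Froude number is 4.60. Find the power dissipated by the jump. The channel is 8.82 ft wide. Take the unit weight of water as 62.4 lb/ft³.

P = 1414 hp

Fr₁ = 4.60 (given).
By Bélanger, y₂/y₁ = ½[√(1 + 8Fr₁²) − 1] = ½[√170.3 − 1] = 6.02.
y₂ = 6.02 × 2.54 = 15.3 ft.
V₁ = Fr₁·√(g·y₁) = 4.60×√(32.2×2.54) = 41.6 ft/s; q = V₁·y₁ = 106 ft²/s. V₂ = q/y₂ = 106/15.3 = 6.91 ft/s. E₁ = y₁ + V₁²/2g = 29.4 ft; E₂ = y₂ + V₂²/2g = 16.0 ft. ΔE = E₁ − E₂ = 13.4 ft.
Q = q·b = 106 × 8.82 = 932 cfs. P = γ·Q·ΔE/550 = 62.4 × 932 × 13.4 / 550 = 1414 hp.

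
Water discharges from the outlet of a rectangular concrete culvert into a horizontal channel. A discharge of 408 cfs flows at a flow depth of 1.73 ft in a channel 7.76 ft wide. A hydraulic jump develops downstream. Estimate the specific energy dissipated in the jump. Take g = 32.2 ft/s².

ΔE = 6.42 ft

q = Q/b = 408/7.76 = 52.6 ft²/s; V₁ = q/y₁ = 30.4 ft/s. Fr₁ = V₁/√(g·y₁) = 4.07.
By Bélanger, y₂/y₁ = ½[√(1 + 8Fr₁²) − 1] = ½[√133.6 − 1] = 5.28.
y₂ = 5.28 × 1.73 = 9.13 ft.
V₂ = q/y₂ = 52.6/9.13 = 5.76 ft/s. E₁ = y₁ + V₁²/2g = 16.1 ft; E₂ = y₂ + V₂²/2g = 9.65 ft. ΔE = E₁ − E₂ = 6.42 ft.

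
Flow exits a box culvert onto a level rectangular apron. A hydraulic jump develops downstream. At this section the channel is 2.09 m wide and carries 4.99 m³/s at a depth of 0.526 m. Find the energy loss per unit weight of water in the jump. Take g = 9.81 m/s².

ΔE = 0.143 m

q = Q/b = 4.99/2.09 = 2.39 m²/s; V₁ = q/y₁ = 4.54 m/s. Fr₁ = V₁/√(g·y₁) = 2.00.
Conjugate-depth relation: y₂/y₁ = ½[√(1 + 8Fr₁²) − 1] = ½[√32.94 − 1] = 2.37.
y₂ = 2.37 × 0.526 = 1.25 m.
V₂ = q/y₂ = 2.39/1.25 = 1.92 m/s. E₁ = y₁ + V₁²/2g = 1.58 m; E₂ = y₂ + V₂²/2g = 1.43 m. ΔE = E₁ − E₂ = 0.143 m.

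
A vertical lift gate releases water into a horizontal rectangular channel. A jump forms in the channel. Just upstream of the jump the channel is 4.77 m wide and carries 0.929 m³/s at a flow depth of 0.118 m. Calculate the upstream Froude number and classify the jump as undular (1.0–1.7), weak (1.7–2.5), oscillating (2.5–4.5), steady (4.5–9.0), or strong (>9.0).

q = Q/b = 0.929/4.77 = 0.195 m²/s; V₁ = q/y₁ = 1.65 m/s. Fr₁ = V₁/√(g·y₁) = 1.53.
Fr₁ = 1.53 lies in the undular range.

Fr₁ = 1.53; undular jump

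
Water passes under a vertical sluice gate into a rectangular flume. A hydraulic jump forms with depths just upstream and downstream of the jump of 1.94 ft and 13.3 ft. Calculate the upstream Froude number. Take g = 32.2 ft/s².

For a rectangular channel the momentum equation gives q² = ½·g·y₁·y₂·(y₁ + y₂) = ½×32.2×1.94×13.3×15.2 = 6331.
q = √6331 = 79.6 ft²/s.
V₁ = q/y₁ = 41.0 ft/s; Fr₁ = V₁/√(g·y₁) = 5.19.

Fr₁ = 5.19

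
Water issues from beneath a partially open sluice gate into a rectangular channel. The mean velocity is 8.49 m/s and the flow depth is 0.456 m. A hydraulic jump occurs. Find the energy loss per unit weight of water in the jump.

Fr₁ = V₁/√(g·y₁) = 8.49/√(9.81×0.456) = 4.01.
Bélanger equation: y₂/y₁ = ½[√(1 + 8Fr₁²) − 1] = ½[√129.9 − 1] = 5.20.
y₂ = 5.20 × 0.456 = 2.37 m.
Head loss: ΔE = (y₂ − y₁)³/(4y₁y₂) = (2.37 − 0.456)³/(4×0.456×2.37) = 7.02/4.32 = 1.62 m.

ΔE = 1.62 m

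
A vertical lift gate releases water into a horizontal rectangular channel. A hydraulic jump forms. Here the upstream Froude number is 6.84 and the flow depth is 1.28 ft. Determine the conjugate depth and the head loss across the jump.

y₂ = 11.8 ft; ΔE = 19.1 ft

Fr₁ = 6.84 (given).
Sequent-depth ratio: y₂/y₁ = ½[√(1 + 8Fr₁²) − 1] = ½[√375.3 − 1] = 9.19.
y₂ = 9.19 × 1.28 = 11.8 ft.
V₁ = Fr₁·√(g·y₁) = 6.84×√(32.2×1.28) = 43.9 ft/s; q = V₁·y₁ = 56.2 ft²/s. V₂ = q/y₂ = 56.2/11.8 = 4.78 ft/s. E₁ = y₁ + V₁²/2g = 31.2 ft; E₂ = y₂ + V₂²/2g = 12.1 ft. ΔE = E₁ − E₂ = 19.1 ft.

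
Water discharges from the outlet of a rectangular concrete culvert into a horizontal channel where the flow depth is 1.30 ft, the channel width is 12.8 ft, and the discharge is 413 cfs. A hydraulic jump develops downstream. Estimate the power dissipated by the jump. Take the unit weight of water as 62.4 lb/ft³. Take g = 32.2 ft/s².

P = 189 hp

q = Q/b = 413/12.8 = 32.3 ft²/s; V₁ = q/y₁ = 24.8 ft/s. Fr₁ = V₁/√(g·y₁) = 3.84.
From the momentum equation for a rectangular channel, y₂/y₁ = ½[√(1 + 8Fr₁²) − 1] = ½[√118.7 − 1] = 4.95.
y₂ = 4.95 × 1.30 = 6.43 ft.
V₂ = q/y₂ = 32.3/6.43 = 5.02 ft/s. E₁ = y₁ + V₁²/2g = 10.9 ft; E₂ = y₂ + V₂²/2g = 6.82 ft. ΔE = E₁ − E₂ = 4.04 ft.
P = γ·Q·ΔE/550 = 62.4 × 413 × 4.04 / 550 = 189 hp.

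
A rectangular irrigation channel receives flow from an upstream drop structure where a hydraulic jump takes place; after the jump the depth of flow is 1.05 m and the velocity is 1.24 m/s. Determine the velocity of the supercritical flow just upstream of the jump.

Fr₂ = V₂/√(g·y₂) = 1.24/√(9.81×1.05) = 0.386.
From the momentum equation (using Fr₂), y₁/y₂ = ½[√(1 + 8Fr₂²) − 1] = ½[√2.194 − 1] = 0.241.
y₁ = 0.241 × 1.05 = 0.253 m.
V₁ = q/y₁ = 1.30/0.253 = 5.15 m/s.

V₁ = 5.15 m/s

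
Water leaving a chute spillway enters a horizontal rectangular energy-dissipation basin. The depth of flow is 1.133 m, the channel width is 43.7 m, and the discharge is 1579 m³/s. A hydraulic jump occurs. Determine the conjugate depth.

y₂ = 14.77 m

q = Q/b = 1579/43.7 = 36.13 m²/s; V₁ = q/y₁ = 31.89 m/s. Fr₁ = V₁/√(g·y₁) = 9.566.
Conjugate-depth relation: y₂/y₁ = ½[√(1 + 8Fr₁²) − 1] = ½[√733.04 − 1] = 13.04.
y₂ = 13.04 × 1.133 = 14.77 m.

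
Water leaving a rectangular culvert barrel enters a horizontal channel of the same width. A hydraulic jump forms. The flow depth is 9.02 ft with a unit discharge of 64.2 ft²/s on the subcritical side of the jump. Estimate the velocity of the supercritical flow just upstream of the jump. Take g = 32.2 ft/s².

V₂ = q/y₂ = 64.2/9.02 = 7.12 ft/s; Fr₂ = V₂/√(g·y₂) = 0.418.
The Bélanger relation is symmetric: y₁/y₂ = ½[√(1 + 8Fr₂²) − 1] = ½[√2.395 − 1] = 0.274.
y₁ = 0.274 × 9.02 = 2.47 ft.
V₁ = q/y₁ = 64.2/2.47 = 26.0 ft/s.

V₁ = 26.0 ft/s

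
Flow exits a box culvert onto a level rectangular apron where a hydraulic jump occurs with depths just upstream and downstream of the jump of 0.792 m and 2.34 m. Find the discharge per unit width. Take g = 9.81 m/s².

q = 5.34 m²/s

For a rectangular channel the momentum equation gives q² = ½·g·y₁·y₂·(y₁ + y₂) = ½×9.81×0.792×2.34×3.13 = 28.5.
q = √28.5 = 5.34 m²/s.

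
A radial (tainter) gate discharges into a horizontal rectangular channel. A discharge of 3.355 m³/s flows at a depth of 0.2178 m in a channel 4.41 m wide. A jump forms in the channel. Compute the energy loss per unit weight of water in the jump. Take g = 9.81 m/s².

q = Q/b = 3.355/4.41 = 0.7608 m²/s; V₁ = q/y₁ = 3.493 m/s. Fr₁ = V₁/√(g·y₁) = 2.390.
Bélanger equation: y₂/y₁ = ½[√(1 + 8Fr₁²) − 1] = ½[√46.683 − 1] = 2.916.
y₂ = 2.916 × 0.2178 = 0.6352 m.
Head loss: ΔE = (y₂ − y₁)³/(4y₁y₂) = (0.6352 − 0.2178)³/(4×0.2178×0.6352) = 0.07270/0.5534 = 0.1314 m.

ΔE = 0.1314 m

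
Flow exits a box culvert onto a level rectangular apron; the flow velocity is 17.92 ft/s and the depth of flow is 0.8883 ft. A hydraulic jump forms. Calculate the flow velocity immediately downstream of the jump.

Fr₁ = V₁/√(g·y₁) = 17.92/√(32.2×0.8883) = 3.351.
By Bélanger, y₂/y₁ = ½[√(1 + 8Fr₁²) − 1] = ½[√90.815 − 1] = 4.265.
y₂ = 4.265 × 0.8883 = 3.788 ft.
q = V₁·y₁ = 17.92 × 0.8883 = 15.92 ft²/s.
V₂ = q/y₂ = 15.92/3.788 = 4.202 ft/s.

V₂ = 4.202 ft/s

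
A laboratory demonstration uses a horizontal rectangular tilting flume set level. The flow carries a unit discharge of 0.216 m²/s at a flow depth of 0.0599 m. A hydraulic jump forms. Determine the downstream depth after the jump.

V₁ = q/y₁ = 0.216/0.0599 = 3.61 m/s. Fr₁ = V₁/√(g·y₁) = 3.61/√(9.81×0.0599) = 4.70.
By Bélanger, y₂/y₁ = ½[√(1 + 8Fr₁²) − 1] = ½[√178.0 − 1] = 6.17.
y₂ = 6.17 × 0.0599 = 0.370 m.

y₂ = 0.370 m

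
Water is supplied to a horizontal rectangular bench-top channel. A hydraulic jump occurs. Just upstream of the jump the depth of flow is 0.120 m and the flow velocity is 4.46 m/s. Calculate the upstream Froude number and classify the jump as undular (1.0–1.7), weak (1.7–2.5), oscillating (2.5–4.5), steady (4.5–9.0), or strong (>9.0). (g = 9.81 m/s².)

Fr₁ = V₁/√(g·y₁) = 4.46/√(9.81×0.120) = 4.11.
Fr₁ = 4.11 lies in the oscillating range.

Fr₁ = 4.11; oscillating jump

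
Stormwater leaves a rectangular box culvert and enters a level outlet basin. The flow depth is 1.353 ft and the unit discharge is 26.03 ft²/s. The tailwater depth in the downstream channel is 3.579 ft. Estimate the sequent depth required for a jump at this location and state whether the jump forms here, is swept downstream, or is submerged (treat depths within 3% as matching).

y₂ = 4.942 ft; the jump is swept downstream

V₁ = q/y₁ = 26.03/1.353 = 19.24 ft/s. Fr₁ = V₁/√(g·y₁) = 19.24/√(32.2×1.353) = 2.915.
Conjugate-depth relation: y₂/y₁ = ½[√(1 + 8Fr₁²) − 1] = ½[√68.966 − 1] = 3.652.
y₂ = 3.652 × 1.353 = 4.942 ft.
Tailwater y_tw = 3.579 ft: y_tw < y₂, so the jump is swept downstream.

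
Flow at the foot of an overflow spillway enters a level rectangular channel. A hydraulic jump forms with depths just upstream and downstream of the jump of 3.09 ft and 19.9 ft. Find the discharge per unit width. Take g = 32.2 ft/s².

For a rectangular channel the momentum equation gives q² = ½·g·y₁·y₂·(y₁ + y₂) = ½×32.2×3.09×19.9×23.0 = 22760.
q = √22760 = 151 ft²/s.

q = 151 ft²/s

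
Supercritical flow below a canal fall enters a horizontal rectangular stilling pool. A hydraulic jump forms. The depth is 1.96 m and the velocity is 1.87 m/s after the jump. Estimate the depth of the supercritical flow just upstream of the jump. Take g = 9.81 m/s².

y₁ = 0.555 m

Fr₂ = V₂/√(g·y₂) = 1.87/√(9.81×1.96) = 0.426.
From the momentum equation (using Fr₂), y₁/y₂ = ½[√(1 + 8Fr₂²) − 1] = ½[√2.455 − 1] = 0.283.
y₁ = 0.283 × 1.96 = 0.555 m.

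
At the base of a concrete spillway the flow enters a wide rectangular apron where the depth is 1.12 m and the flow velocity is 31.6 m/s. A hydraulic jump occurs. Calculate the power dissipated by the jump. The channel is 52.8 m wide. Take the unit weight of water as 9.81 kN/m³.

P = 681271 kW

Fr₁ = V₁/√(g·y₁) = 31.6/√(9.81×1.12) = 9.53.
Conjugate-depth relation: y₂/y₁ = ½[√(1 + 8Fr₁²) − 1] = ½[√728.1 − 1] = 13.0.
y₂ = 13.0 × 1.12 = 14.6 m.
Head loss: ΔE = (y₂ − y₁)³/(4y₁y₂) = (14.6 − 1.12)³/(4×1.12×14.6) = 2422/65.2 = 37.2 m.
q = V₁·y₁ = 31.6 × 1.12 = 35.4 m²/s. Q = q·b = 35.4 × 52.8 = 1869 m³/s. P = γ·Q·ΔE = 9.81 × 1869 × 37.2 = 681271 kW.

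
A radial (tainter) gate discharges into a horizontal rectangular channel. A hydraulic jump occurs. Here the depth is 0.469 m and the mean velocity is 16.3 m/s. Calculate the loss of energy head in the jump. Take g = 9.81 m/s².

ΔE = 9.07 m

Fr₁ = V₁/√(g·y₁) = 16.3/√(9.81×0.469) = 7.60.
Conjugate-depth relation: y₂/y₁ = ½[√(1 + 8Fr₁²) − 1] = ½[√463.0 − 1] = 10.3.
y₂ = 10.3 × 0.469 = 4.81 m.
Head loss: ΔE = (y₂ − y₁)³/(4y₁y₂) = (4.81 − 0.469)³/(4×0.469×4.81) = 81.9/9.03 = 9.07 m.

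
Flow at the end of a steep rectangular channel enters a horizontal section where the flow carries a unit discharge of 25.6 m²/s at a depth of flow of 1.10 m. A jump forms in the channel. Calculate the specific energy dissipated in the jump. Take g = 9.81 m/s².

V₁ = q/y₁ = 25.6/1.10 = 23.3 m/s. Fr₁ = V₁/√(g·y₁) = 23.3/√(9.81×1.10) = 7.08.
By Bélanger, y₂/y₁ = ½[√(1 + 8Fr₁²) − 1] = ½[√402.5 − 1] = 9.53.
y₂ = 9.53 × 1.10 = 10.5 m.
Head loss: ΔE = (y₂ − y₁)³/(4y₁y₂) = (10.5 − 1.10)³/(4×1.10×10.5) = 827/46.1 = 17.9 m.

ΔE = 17.9 m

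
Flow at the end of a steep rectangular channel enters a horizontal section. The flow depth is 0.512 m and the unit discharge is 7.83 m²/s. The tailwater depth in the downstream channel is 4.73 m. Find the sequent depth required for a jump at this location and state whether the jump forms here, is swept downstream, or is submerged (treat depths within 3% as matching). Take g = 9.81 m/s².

y₂ = 4.69 m; the jump forms here

V₁ = q/y₁ = 7.83/0.512 = 15.3 m/s. Fr₁ = V₁/√(g·y₁) = 15.3/√(9.81×0.512) = 6.82.
By Bélanger, y₂/y₁ = ½[√(1 + 8Fr₁²) − 1] = ½[√373.5 − 1] = 9.16.
y₂ = 9.16 × 0.512 = 4.69 m.
Tailwater y_tw = 4.73 m: y_tw ≈ y₂, so the jump forms here.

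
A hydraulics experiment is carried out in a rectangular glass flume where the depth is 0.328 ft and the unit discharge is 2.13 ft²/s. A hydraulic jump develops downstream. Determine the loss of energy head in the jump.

ΔE = 0.0889 ft

V₁ = q/y₁ = 2.13/0.328 = 6.49 ft/s. Fr₁ = V₁/√(g·y₁) = 6.49/√(32.2×0.328) = 2.00.
Conjugate-depth relation: y₂/y₁ = ½[√(1 + 8Fr₁²) − 1] = ½[√32.94 − 1] = 2.37.
y₂ = 2.37 × 0.328 = 0.777 ft.
Head loss: ΔE = (y₂ − y₁)³/(4y₁y₂) = (0.777 − 0.328)³/(4×0.328×0.777) = 0.0907/1.02 = 0.0889 ft.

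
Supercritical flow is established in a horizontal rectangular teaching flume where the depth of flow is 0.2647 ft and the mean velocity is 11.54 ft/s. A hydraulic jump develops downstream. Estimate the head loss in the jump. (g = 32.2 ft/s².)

Fr₁ = V₁/√(g·y₁) = 11.54/√(32.2×0.2647) = 3.953.
From the momentum equation for a rectangular channel, y₂/y₁ = ½[√(1 + 8Fr₁²) − 1] = ½[√125.99 − 1] = 5.112.
y₂ = 5.112 × 0.2647 = 1.353 ft.
Head loss: ΔE = (y₂ − y₁)³/(4y₁y₂) = (1.353 − 0.2647)³/(4×0.2647×1.353) = 1.290/1.433 = 0.9002 ft.

ΔE = 0.9002 ft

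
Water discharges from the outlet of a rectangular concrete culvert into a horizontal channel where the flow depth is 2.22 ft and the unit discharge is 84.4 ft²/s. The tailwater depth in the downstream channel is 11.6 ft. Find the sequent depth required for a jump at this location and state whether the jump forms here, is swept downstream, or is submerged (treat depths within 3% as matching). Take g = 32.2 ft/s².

y₂ = 13.1 ft; the jump is swept downstream

V₁ = q/y₁ = 84.4/2.22 = 38.0 ft/s. Fr₁ = V₁/√(g·y₁) = 38.0/√(32.2×2.22) = 4.50.
Conjugate-depth relation: y₂/y₁ = ½[√(1 + 8Fr₁²) − 1] = ½[√162.8 − 1] = 5.88.
y₂ = 5.88 × 2.22 = 13.1 ft.
Tailwater y_tw = 11.6 ft: y_tw < y₂, so the jump is swept downstream.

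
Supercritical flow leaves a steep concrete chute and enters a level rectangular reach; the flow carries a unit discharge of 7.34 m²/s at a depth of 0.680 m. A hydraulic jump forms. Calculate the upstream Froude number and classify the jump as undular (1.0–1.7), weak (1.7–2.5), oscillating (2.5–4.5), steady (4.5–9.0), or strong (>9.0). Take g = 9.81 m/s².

V₁ = q/y₁ = 7.34/0.680 = 10.8 m/s. Fr₁ = V₁/√(g·y₁) = 10.8/√(9.81×0.680) = 4.18.
Fr₁ = 4.18 lies in the oscillating range.

Fr₁ = 4.18; oscillating jump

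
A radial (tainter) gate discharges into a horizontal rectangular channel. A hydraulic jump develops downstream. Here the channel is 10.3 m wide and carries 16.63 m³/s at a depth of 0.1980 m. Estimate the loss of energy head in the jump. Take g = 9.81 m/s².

ΔE = 1.989 m

q = Q/b = 16.63/10.3 = 1.615 m²/s; V₁ = q/y₁ = 8.154 m/s. Fr₁ = V₁/√(g·y₁) = 5.851.
By Bélanger, y₂/y₁ = ½[√(1 + 8Fr₁²) − 1] = ½[√274.86 − 1] = 7.790.
y₂ = 7.790 × 0.1980 = 1.542 m.
Head loss: ΔE = (y₂ − y₁)³/(4y₁y₂) = (1.542 − 0.1980)³/(4×0.1980×1.542) = 2.429/1.222 = 1.989 m.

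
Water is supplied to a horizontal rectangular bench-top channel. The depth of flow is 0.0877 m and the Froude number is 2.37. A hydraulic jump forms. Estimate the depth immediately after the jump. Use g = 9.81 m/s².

Fr₁ = 2.37 (given).
By Bélanger, y₂/y₁ = ½[√(1 + 8Fr₁²) − 1] = ½[√45.94 − 1] = 2.89.
y₂ = 2.89 × 0.0877 = 0.253 m.

y₂ = 0.253 m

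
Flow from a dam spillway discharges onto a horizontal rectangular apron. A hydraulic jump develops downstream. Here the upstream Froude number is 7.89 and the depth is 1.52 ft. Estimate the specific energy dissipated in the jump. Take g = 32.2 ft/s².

Fr₁ = 7.89 (given).
From the momentum equation for a rectangular channel, y₂/y₁ = ½[√(1 + 8Fr₁²) − 1] = ½[√499.0 − 1] = 10.7.
y₂ = 10.7 × 1.52 = 16.2 ft.
V₁ = Fr₁·√(g·y₁) = 7.89×√(32.2×1.52) = 55.2 ft/s; q = V₁·y₁ = 83.9 ft²/s. V₂ = q/y₂ = 83.9/16.2 = 5.17 ft/s. E₁ = y₁ + V₁²/2g = 48.8 ft; E₂ = y₂ + V₂²/2g = 16.6 ft. ΔE = E₁ − E₂ = 32.2 ft.

ΔE = 32.2 ft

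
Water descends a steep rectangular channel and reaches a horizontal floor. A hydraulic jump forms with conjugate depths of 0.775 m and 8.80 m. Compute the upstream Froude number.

For a rectangular channel the momentum equation gives q² = ½·g·y₁·y₂·(y₁ + y₂) = ½×9.81×0.775×8.80×9.58 = 320.
q = √320 = 17.9 m²/s.
V₁ = q/y₁ = 23.1 m/s; Fr₁ = V₁/√(g·y₁) = 8.38.

Fr₁ = 8.38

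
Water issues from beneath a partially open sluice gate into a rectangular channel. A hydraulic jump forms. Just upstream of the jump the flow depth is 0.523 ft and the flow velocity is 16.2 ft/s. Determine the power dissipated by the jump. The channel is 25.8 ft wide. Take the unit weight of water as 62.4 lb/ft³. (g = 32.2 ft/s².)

Fr₁ = V₁/√(g·y₁) = 16.2/√(32.2×0.523) = 3.95.
Bélanger equation: y₂/y₁ = ½[√(1 + 8Fr₁²) − 1] = ½[√125.7 − 1] = 5.11.
y₂ = 5.11 × 0.523 = 2.67 ft.
Head loss: ΔE = (y₂ − y₁)³/(4y₁y₂) = (2.67 − 0.523)³/(4×0.523×2.67) = 9.90/5.59 = 1.77 ft.
q = V₁·y₁ = 16.2 × 0.523 = 8.47 ft²/s. Q = q·b = 8.47 × 25.8 = 219 cfs. P = γ·Q·ΔE/550 = 62.4 × 219 × 1.77 / 550 = 43.9 hp.

P = 43.9 hp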